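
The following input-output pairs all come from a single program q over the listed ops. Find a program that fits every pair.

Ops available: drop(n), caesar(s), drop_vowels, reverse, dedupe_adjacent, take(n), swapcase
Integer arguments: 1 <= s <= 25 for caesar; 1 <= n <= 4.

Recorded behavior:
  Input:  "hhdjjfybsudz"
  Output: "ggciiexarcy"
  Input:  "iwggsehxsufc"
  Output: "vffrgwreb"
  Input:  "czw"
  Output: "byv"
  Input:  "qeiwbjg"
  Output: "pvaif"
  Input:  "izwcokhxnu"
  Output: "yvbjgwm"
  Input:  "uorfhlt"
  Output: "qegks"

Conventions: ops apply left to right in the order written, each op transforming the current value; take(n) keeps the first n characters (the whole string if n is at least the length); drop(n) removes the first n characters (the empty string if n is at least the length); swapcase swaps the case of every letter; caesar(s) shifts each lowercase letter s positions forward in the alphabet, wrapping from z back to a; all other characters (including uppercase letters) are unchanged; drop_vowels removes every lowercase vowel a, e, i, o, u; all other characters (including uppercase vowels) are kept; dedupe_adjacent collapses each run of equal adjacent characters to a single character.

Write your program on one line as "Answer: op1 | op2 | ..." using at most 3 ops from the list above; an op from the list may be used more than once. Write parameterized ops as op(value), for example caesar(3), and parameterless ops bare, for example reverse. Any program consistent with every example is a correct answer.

drop_vowels | caesar(25)

Check, running the answer program on each example:
  "hhdjjfybsudz" -> "hhdjjfybsdz" -> "ggciiexarcy"
  "iwggsehxsufc" -> "wggshxsfc" -> "vffrgwreb"
  "czw" -> "czw" -> "byv"
  "qeiwbjg" -> "qwbjg" -> "pvaif"
  "izwcokhxnu" -> "zwckhxn" -> "yvbjgwm"
  "uorfhlt" -> "rfhlt" -> "qegks"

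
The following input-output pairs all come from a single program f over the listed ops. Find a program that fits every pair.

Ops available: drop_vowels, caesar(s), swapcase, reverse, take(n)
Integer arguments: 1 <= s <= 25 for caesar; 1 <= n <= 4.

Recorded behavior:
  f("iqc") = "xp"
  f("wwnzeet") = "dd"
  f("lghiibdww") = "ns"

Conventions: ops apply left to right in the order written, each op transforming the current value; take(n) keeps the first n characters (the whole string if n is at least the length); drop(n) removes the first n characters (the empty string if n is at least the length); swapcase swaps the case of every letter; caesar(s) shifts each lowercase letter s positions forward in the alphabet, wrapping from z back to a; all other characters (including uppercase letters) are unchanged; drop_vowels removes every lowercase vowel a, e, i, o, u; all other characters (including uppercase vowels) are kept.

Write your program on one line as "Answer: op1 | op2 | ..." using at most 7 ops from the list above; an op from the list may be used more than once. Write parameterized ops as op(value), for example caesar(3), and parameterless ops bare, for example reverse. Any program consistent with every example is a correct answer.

caesar(5) | drop_vowels | take(2) | caesar(13) | reverse | caesar(15)

Check, running the answer program on each example:
  "iqc" -> "nvh" -> "nvh" -> "nv" -> "ai" -> "ia" -> "xp"
  "wwnzeet" -> "bbsejjy" -> "bbsjjy" -> "bb" -> "oo" -> "oo" -> "dd"
  "lghiibdww" -> "qlmnngibb" -> "qlmnngbb" -> "ql" -> "dy" -> "yd" -> "ns"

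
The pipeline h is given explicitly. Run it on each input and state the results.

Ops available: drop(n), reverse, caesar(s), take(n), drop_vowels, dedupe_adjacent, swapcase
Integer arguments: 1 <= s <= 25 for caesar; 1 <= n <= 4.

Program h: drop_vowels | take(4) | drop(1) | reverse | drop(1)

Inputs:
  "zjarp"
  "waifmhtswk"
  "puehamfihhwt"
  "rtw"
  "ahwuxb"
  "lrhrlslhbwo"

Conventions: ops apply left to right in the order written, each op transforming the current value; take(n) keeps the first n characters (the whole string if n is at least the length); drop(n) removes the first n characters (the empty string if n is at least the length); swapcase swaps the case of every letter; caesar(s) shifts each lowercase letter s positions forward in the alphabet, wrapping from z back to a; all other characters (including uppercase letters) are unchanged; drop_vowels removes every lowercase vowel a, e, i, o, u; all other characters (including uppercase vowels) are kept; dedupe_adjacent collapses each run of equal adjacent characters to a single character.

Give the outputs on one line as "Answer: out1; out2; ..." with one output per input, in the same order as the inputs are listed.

"rj"; "mf"; "mh"; "t"; "xw"; "hr"

Execution, op by op:
  "zjarp" -> "zjrp" -> "zjrp" -> "jrp" -> "prj" -> "rj"
  "waifmhtswk" -> "wfmhtswk" -> "wfmh" -> "fmh" -> "hmf" -> "mf"
  "puehamfihhwt" -> "phmfhhwt" -> "phmf" -> "hmf" -> "fmh" -> "mh"
  "rtw" -> "rtw" -> "rtw" -> "tw" -> "wt" -> "t"
  "ahwuxb" -> "hwxb" -> "hwxb" -> "wxb" -> "bxw" -> "xw"
  "lrhrlslhbwo" -> "lrhrlslhbw" -> "lrhr" -> "rhr" -> "rhr" -> "hr"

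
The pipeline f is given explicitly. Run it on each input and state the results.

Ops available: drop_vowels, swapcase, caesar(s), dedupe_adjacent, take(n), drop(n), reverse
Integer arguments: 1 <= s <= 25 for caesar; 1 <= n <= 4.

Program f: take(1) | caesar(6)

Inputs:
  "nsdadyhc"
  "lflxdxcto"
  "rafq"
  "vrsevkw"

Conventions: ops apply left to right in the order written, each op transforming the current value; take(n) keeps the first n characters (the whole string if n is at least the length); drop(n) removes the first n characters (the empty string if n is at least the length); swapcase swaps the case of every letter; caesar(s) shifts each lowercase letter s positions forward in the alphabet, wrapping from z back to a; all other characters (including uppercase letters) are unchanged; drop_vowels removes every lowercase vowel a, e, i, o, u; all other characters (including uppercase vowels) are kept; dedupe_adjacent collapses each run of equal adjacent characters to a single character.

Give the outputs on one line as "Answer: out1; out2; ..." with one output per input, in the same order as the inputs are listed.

"t"; "r"; "x"; "b"

Execution, op by op:
  "nsdadyhc" -> "n" -> "t"
  "lflxdxcto" -> "l" -> "r"
  "rafq" -> "r" -> "x"
  "vrsevkw" -> "v" -> "b"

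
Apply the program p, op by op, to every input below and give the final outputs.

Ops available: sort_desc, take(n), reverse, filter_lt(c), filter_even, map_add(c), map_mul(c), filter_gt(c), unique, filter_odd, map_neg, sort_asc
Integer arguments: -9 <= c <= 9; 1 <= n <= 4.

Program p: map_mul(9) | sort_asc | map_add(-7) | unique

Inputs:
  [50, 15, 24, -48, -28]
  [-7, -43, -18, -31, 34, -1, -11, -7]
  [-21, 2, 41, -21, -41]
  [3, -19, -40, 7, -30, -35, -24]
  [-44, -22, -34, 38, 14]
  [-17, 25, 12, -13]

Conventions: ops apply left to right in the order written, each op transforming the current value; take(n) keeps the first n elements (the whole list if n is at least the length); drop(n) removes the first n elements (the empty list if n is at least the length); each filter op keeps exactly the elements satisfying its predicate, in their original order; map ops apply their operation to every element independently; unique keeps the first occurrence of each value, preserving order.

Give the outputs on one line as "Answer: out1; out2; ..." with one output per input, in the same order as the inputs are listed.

[-439, -259, 128, 209, 443]; [-394, -286, -169, -106, -70, -16, 299]; [-376, -196, 11, 362]; [-367, -322, -277, -223, -178, 20, 56]; [-403, -313, -205, 119, 335]; [-160, -124, 101, 218]

Execution, op by op:
  [50, 15, 24, -48, -28] -> [450, 135, 216, -432, -252] -> [-432, -252, 135, 216, 450] -> [-439, -259, 128, 209, 443] -> [-439, -259, 128, 209, 443]
  [-7, -43, -18, -31, 34, -1, -11, -7] -> [-63, -387, -162, -279, 306, -9, -99, -63] -> [-387, -279, -162, -99, -63, -63, -9, 306] -> [-394, -286, -169, -106, -70, -70, -16, 299] -> [-394, -286, -169, -106, -70, -16, 299]
  [-21, 2, 41, -21, -41] -> [-189, 18, 369, -189, -369] -> [-369, -189, -189, 18, 369] -> [-376, -196, -196, 11, 362] -> [-376, -196, 11, 362]
  [3, -19, -40, 7, -30, -35, -24] -> [27, -171, -360, 63, -270, -315, -216] -> [-360, -315, -270, -216, -171, 27, 63] -> [-367, -322, -277, -223, -178, 20, 56] -> [-367, -322, -277, -223, -178, 20, 56]
  [-44, -22, -34, 38, 14] -> [-396, -198, -306, 342, 126] -> [-396, -306, -198, 126, 342] -> [-403, -313, -205, 119, 335] -> [-403, -313, -205, 119, 335]
  [-17, 25, 12, -13] -> [-153, 225, 108, -117] -> [-153, -117, 108, 225] -> [-160, -124, 101, 218] -> [-160, -124, 101, 218]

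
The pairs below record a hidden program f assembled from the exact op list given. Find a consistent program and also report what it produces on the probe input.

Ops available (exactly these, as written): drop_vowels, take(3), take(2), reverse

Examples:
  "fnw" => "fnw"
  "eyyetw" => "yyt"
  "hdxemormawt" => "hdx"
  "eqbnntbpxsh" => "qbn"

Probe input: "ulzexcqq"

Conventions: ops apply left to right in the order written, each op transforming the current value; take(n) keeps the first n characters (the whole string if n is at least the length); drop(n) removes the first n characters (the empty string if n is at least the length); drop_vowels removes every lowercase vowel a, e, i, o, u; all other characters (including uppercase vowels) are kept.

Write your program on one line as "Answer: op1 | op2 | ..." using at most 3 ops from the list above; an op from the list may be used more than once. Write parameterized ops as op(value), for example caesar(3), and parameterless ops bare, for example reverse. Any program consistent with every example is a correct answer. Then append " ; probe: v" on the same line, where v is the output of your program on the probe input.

drop_vowels | take(3) ; probe: "lzx"

Check, running the answer program on each example:
  "fnw" -> "fnw" -> "fnw"
  "eyyetw" -> "yytw" -> "yyt"
  "hdxemormawt" -> "hdxmrmwt" -> "hdx"
  "eqbnntbpxsh" -> "qbnntbpxsh" -> "qbn"
  probe: "ulzexcqq" -> "lzxcqq" -> "lzx"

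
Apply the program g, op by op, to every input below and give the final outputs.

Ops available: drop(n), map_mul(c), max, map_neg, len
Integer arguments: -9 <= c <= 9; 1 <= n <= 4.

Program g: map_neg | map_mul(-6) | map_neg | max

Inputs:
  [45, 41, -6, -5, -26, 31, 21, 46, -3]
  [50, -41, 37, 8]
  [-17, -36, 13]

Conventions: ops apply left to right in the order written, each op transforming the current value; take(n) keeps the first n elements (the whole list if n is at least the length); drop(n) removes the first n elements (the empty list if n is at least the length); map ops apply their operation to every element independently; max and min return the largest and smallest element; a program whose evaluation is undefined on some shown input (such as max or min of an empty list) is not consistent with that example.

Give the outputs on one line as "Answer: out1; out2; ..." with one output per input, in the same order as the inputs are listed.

156; 246; 216

Execution, op by op:
  [45, 41, -6, -5, -26, 31, 21, 46, -3] -> [-45, -41, 6, 5, 26, -31, -21, -46, 3] -> [270, 246, -36, -30, -156, 186, 126, 276, -18] -> [-270, -246, 36, 30, 156, -186, -126, -276, 18] -> 156
  [50, -41, 37, 8] -> [-50, 41, -37, -8] -> [300, -246, 222, 48] -> [-300, 246, -222, -48] -> 246
  [-17, -36, 13] -> [17, 36, -13] -> [-102, -216, 78] -> [102, 216, -78] -> 216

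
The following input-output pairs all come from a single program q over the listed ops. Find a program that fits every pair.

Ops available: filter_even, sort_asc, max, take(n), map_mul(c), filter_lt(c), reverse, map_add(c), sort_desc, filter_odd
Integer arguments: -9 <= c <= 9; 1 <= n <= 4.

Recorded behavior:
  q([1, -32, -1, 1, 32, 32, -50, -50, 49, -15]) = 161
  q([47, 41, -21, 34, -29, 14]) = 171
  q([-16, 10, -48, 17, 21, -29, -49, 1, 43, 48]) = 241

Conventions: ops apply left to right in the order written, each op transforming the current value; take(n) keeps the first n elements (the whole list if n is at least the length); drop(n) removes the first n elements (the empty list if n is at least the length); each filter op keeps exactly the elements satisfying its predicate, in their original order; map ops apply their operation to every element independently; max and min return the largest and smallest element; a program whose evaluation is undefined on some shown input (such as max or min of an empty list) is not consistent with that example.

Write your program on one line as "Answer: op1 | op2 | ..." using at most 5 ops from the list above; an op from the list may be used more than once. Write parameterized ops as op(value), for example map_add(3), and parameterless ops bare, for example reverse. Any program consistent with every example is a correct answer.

map_mul(5) | map_add(1) | filter_odd | take(4) | max

Check, running the answer program on each example:
  [1, -32, -1, 1, 32, 32, -50, -50, 49, -15] -> [5, -160, -5, 5, 160, 160, -250, -250, 245, -75] -> [6, -159, -4, 6, 161, 161, -249, -249, 246, -74] -> [-159, 161, 161, -249, -249] -> [-159, 161, 161, -249] -> 161
  [47, 41, -21, 34, -29, 14] -> [235, 205, -105, 170, -145, 70] -> [236, 206, -104, 171, -144, 71] -> [171, 71] -> [171, 71] -> 171
  [-16, 10, -48, 17, 21, -29, -49, 1, 43, 48] -> [-80, 50, -240, 85, 105, -145, -245, 5, 215, 240] -> [-79, 51, -239, 86, 106, -144, -244, 6, 216, 241] -> [-79, 51, -239, 241] -> [-79, 51, -239, 241] -> 241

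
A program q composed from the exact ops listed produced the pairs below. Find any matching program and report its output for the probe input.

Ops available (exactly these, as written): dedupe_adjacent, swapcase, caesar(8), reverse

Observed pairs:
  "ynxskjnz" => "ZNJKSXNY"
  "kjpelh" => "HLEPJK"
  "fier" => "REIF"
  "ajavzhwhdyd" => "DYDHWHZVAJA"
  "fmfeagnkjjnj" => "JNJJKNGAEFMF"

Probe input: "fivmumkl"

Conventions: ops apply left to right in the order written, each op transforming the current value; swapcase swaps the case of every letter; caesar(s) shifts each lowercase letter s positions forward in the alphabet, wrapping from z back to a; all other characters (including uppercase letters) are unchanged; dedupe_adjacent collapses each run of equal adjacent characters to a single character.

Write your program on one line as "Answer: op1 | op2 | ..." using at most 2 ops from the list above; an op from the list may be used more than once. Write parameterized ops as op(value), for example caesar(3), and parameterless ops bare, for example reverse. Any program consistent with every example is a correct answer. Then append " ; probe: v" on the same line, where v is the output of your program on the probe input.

swapcase | reverse ; probe: "LKMUMVIF"

Check, running the answer program on each example:
  "ynxskjnz" -> "YNXSKJNZ" -> "ZNJKSXNY"
  "kjpelh" -> "KJPELH" -> "HLEPJK"
  "fier" -> "FIER" -> "REIF"
  "ajavzhwhdyd" -> "AJAVZHWHDYD" -> "DYDHWHZVAJA"
  "fmfeagnkjjnj" -> "FMFEAGNKJJNJ" -> "JNJJKNGAEFMF"
  probe: "fivmumkl" -> "FIVMUMKL" -> "LKMUMVIF"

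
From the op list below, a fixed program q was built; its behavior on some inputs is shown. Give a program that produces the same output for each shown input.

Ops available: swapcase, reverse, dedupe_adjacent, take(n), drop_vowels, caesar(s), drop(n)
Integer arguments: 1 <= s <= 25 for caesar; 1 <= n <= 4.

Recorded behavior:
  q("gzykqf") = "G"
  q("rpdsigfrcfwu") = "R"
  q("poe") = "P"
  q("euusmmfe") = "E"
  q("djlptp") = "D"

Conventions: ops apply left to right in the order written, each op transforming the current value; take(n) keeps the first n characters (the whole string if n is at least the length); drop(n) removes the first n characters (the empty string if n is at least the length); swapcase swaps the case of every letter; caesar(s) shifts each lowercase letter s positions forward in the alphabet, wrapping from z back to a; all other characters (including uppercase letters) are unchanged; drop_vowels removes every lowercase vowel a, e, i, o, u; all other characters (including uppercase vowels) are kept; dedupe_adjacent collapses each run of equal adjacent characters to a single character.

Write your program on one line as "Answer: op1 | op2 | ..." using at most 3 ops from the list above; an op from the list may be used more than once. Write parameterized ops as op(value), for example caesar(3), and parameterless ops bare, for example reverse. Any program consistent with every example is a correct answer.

dedupe_adjacent | swapcase | take(1)

Check, running the answer program on each example:
  "gzykqf" -> "gzykqf" -> "GZYKQF" -> "G"
  "rpdsigfrcfwu" -> "rpdsigfrcfwu" -> "RPDSIGFRCFWU" -> "R"
  "poe" -> "poe" -> "POE" -> "P"
  "euusmmfe" -> "eusmfe" -> "EUSMFE" -> "E"
  "djlptp" -> "djlptp" -> "DJLPTP" -> "D"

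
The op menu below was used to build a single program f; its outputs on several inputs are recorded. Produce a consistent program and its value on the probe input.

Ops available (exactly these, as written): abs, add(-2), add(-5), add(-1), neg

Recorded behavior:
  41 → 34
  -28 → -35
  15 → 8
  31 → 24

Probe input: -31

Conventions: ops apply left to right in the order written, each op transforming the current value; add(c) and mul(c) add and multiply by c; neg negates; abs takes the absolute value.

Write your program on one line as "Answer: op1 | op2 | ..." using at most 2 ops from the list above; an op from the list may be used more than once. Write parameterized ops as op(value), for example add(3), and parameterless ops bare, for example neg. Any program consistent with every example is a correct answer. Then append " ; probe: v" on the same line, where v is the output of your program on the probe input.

add(-2) | add(-5) ; probe: -38

Check, running the answer program on each example:
  41 -> 39 -> 34
  -28 -> -30 -> -35
  15 -> 13 -> 8
  31 -> 29 -> 24
  probe: -31 -> -33 -> -38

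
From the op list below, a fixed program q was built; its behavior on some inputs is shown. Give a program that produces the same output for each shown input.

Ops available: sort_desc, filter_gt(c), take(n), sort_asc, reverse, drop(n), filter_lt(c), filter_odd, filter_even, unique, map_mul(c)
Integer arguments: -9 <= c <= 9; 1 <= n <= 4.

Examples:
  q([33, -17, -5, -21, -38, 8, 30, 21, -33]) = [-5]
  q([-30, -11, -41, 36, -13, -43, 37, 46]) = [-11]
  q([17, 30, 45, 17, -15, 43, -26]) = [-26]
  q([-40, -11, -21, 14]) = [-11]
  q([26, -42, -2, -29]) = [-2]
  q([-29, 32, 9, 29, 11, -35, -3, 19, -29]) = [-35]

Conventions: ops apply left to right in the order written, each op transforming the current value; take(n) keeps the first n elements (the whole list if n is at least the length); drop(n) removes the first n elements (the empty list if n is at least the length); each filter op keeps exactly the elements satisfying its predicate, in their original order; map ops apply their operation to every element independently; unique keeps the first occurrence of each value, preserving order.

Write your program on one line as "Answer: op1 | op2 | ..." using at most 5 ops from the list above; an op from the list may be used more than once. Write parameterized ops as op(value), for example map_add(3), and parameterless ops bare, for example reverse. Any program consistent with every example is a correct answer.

filter_lt(2) | unique | take(2) | drop(1)

Check, running the answer program on each example:
  [33, -17, -5, -21, -38, 8, 30, 21, -33] -> [-17, -5, -21, -38, -33] -> [-17, -5, -21, -38, -33] -> [-17, -5] -> [-5]
  [-30, -11, -41, 36, -13, -43, 37, 46] -> [-30, -11, -41, -13, -43] -> [-30, -11, -41, -13, -43] -> [-30, -11] -> [-11]
  [17, 30, 45, 17, -15, 43, -26] -> [-15, -26] -> [-15, -26] -> [-15, -26] -> [-26]
  [-40, -11, -21, 14] -> [-40, -11, -21] -> [-40, -11, -21] -> [-40, -11] -> [-11]
  [26, -42, -2, -29] -> [-42, -2, -29] -> [-42, -2, -29] -> [-42, -2] -> [-2]
  [-29, 32, 9, 29, 11, -35, -3, 19, -29] -> [-29, -35, -3, -29] -> [-29, -35, -3] -> [-29, -35] -> [-35]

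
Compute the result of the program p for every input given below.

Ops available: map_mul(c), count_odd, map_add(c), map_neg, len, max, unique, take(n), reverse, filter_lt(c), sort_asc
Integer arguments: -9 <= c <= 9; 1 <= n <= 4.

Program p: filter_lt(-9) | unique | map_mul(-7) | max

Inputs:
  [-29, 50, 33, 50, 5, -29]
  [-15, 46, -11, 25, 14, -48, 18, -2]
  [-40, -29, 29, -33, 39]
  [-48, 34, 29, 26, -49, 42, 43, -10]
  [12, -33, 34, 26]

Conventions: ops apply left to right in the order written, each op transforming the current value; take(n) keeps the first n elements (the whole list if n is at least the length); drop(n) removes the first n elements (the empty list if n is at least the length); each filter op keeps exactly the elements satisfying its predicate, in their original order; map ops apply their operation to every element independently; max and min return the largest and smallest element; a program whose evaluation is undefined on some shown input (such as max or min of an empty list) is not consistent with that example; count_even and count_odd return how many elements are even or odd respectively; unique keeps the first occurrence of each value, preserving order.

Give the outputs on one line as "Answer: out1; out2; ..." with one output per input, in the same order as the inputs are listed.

203; 336; 280; 343; 231

Execution, op by op:
  [-29, 50, 33, 50, 5, -29] -> [-29, -29] -> [-29] -> [203] -> 203
  [-15, 46, -11, 25, 14, -48, 18, -2] -> [-15, -11, -48] -> [-15, -11, -48] -> [105, 77, 336] -> 336
  [-40, -29, 29, -33, 39] -> [-40, -29, -33] -> [-40, -29, -33] -> [280, 203, 231] -> 280
  [-48, 34, 29, 26, -49, 42, 43, -10] -> [-48, -49, -10] -> [-48, -49, -10] -> [336, 343, 70] -> 343
  [12, -33, 34, 26] -> [-33] -> [-33] -> [231] -> 231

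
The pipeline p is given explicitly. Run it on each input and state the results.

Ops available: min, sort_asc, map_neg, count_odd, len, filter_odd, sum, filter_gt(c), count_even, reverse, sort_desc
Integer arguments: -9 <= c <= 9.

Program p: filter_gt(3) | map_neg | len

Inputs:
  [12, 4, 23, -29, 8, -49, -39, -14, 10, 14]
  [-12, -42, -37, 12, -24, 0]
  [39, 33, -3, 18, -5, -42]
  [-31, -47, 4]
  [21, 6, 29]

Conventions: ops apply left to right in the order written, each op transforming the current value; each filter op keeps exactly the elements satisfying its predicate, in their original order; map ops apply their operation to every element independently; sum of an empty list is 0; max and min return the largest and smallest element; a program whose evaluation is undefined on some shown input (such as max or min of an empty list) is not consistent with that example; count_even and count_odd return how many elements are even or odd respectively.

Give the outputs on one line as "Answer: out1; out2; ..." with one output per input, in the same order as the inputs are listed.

6; 1; 3; 1; 3

Execution, op by op:
  [12, 4, 23, -29, 8, -49, -39, -14, 10, 14] -> [12, 4, 23, 8, 10, 14] -> [-12, -4, -23, -8, -10, -14] -> 6
  [-12, -42, -37, 12, -24, 0] -> [12] -> [-12] -> 1
  [39, 33, -3, 18, -5, -42] -> [39, 33, 18] -> [-39, -33, -18] -> 3
  [-31, -47, 4] -> [4] -> [-4] -> 1
  [21, 6, 29] -> [21, 6, 29] -> [-21, -6, -29] -> 3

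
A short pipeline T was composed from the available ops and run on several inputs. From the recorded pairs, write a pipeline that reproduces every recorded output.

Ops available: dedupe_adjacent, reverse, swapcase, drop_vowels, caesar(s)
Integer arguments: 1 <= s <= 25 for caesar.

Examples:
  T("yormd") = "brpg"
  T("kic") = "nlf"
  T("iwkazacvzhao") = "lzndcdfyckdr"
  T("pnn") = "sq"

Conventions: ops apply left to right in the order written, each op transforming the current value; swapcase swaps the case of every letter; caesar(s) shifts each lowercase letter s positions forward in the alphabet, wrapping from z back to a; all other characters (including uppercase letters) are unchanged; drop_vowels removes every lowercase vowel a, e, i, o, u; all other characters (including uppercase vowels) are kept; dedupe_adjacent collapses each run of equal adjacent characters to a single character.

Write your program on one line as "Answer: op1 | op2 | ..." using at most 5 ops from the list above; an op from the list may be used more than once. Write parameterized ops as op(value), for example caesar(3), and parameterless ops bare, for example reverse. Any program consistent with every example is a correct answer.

caesar(4) | caesar(11) | caesar(14) | drop_vowels | dedupe_adjacent

Check, running the answer program on each example:
  "yormd" -> "csvqh" -> "ndgbs" -> "brupg" -> "brpg" -> "brpg"
  "kic" -> "omg" -> "zxr" -> "nlf" -> "nlf" -> "nlf"
  "iwkazacvzhao" -> "maoedegzdles" -> "xlzpoprkowpd" -> "lzndcdfyckdr" -> "lzndcdfyckdr" -> "lzndcdfyckdr"
  "pnn" -> "trr" -> "ecc" -> "sqq" -> "sqq" -> "sq"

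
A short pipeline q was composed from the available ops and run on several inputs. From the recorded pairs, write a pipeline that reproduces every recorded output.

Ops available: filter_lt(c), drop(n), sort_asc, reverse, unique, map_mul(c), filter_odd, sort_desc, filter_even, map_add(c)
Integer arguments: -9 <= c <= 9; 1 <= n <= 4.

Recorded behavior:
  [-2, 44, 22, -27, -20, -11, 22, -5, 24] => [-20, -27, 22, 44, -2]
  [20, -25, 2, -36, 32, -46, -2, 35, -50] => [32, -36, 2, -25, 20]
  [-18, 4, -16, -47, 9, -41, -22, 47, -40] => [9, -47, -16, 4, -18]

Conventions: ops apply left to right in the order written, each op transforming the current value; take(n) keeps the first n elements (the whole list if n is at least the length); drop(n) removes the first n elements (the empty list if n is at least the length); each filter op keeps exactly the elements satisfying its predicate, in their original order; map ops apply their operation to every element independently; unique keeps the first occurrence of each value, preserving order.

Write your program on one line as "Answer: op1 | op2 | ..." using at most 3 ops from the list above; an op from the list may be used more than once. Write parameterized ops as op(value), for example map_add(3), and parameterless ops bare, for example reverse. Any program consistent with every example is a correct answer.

reverse | drop(4)

Check, running the answer program on each example:
  [-2, 44, 22, -27, -20, -11, 22, -5, 24] -> [24, -5, 22, -11, -20, -27, 22, 44, -2] -> [-20, -27, 22, 44, -2]
  [20, -25, 2, -36, 32, -46, -2, 35, -50] -> [-50, 35, -2, -46, 32, -36, 2, -25, 20] -> [32, -36, 2, -25, 20]
  [-18, 4, -16, -47, 9, -41, -22, 47, -40] -> [-40, 47, -22, -41, 9, -47, -16, 4, -18] -> [9, -47, -16, 4, -18]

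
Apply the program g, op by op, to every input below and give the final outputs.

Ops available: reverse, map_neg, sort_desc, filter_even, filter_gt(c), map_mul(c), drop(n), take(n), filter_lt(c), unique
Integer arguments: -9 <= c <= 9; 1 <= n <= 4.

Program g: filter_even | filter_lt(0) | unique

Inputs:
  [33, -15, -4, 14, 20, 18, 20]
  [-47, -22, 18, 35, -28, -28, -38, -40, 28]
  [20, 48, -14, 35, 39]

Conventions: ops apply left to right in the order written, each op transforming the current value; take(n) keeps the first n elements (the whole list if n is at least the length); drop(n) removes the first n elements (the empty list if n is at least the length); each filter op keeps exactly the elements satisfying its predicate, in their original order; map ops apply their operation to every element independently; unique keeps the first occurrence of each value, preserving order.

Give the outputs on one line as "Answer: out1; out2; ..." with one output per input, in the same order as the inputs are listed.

Execution, op by op:
  [33, -15, -4, 14, 20, 18, 20] -> [-4, 14, 20, 18, 20] -> [-4] -> [-4]
  [-47, -22, 18, 35, -28, -28, -38, -40, 28] -> [-22, 18, -28, -28, -38, -40, 28] -> [-22, -28, -28, -38, -40] -> [-22, -28, -38, -40]
  [20, 48, -14, 35, 39] -> [20, 48, -14] -> [-14] -> [-14]

[-4]; [-22, -28, -38, -40]; [-14]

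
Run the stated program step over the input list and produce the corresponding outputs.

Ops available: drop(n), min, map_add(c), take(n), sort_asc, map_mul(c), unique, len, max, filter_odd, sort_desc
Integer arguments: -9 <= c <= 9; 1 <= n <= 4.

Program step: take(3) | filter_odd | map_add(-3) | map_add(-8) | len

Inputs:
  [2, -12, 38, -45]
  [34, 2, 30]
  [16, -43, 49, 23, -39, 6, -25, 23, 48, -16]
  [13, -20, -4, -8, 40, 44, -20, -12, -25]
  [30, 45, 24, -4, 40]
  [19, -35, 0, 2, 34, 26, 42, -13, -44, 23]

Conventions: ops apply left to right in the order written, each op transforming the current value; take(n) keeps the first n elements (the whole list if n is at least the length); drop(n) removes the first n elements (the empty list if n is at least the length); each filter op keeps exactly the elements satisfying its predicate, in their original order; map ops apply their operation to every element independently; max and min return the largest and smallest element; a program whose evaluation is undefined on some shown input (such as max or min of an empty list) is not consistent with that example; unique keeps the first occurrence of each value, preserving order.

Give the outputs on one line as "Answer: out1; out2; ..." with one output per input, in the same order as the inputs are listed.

0; 0; 2; 1; 1; 2

Execution, op by op:
  [2, -12, 38, -45] -> [2, -12, 38] -> [] -> [] -> [] -> 0
  [34, 2, 30] -> [34, 2, 30] -> [] -> [] -> [] -> 0
  [16, -43, 49, 23, -39, 6, -25, 23, 48, -16] -> [16, -43, 49] -> [-43, 49] -> [-46, 46] -> [-54, 38] -> 2
  [13, -20, -4, -8, 40, 44, -20, -12, -25] -> [13, -20, -4] -> [13] -> [10] -> [2] -> 1
  [30, 45, 24, -4, 40] -> [30, 45, 24] -> [45] -> [42] -> [34] -> 1
  [19, -35, 0, 2, 34, 26, 42, -13, -44, 23] -> [19, -35, 0] -> [19, -35] -> [16, -38] -> [8, -46] -> 2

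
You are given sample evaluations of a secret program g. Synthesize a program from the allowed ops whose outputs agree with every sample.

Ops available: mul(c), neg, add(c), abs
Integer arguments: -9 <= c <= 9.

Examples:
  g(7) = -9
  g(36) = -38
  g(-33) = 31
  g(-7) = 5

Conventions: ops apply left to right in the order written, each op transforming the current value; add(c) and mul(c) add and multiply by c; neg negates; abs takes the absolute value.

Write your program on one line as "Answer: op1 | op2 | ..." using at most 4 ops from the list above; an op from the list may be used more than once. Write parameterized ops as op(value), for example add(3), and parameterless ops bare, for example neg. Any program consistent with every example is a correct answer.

neg | add(-7) | add(5)

Check, running the answer program on each example:
  7 -> -7 -> -14 -> -9
  36 -> -36 -> -43 -> -38
  -33 -> 33 -> 26 -> 31
  -7 -> 7 -> 0 -> 5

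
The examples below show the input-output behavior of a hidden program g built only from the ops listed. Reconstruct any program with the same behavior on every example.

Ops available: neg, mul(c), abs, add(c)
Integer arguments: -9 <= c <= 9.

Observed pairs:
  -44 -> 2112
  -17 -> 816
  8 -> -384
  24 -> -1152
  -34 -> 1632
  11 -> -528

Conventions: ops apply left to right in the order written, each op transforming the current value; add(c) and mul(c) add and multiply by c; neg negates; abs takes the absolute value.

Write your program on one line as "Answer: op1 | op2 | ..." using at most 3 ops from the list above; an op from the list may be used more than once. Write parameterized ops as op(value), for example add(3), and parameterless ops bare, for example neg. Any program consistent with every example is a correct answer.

neg | mul(-8) | mul(-6)

Check, running the answer program on each example:
  -44 -> 44 -> -352 -> 2112
  -17 -> 17 -> -136 -> 816
  8 -> -8 -> 64 -> -384
  24 -> -24 -> 192 -> -1152
  -34 -> 34 -> -272 -> 1632
  11 -> -11 -> 88 -> -528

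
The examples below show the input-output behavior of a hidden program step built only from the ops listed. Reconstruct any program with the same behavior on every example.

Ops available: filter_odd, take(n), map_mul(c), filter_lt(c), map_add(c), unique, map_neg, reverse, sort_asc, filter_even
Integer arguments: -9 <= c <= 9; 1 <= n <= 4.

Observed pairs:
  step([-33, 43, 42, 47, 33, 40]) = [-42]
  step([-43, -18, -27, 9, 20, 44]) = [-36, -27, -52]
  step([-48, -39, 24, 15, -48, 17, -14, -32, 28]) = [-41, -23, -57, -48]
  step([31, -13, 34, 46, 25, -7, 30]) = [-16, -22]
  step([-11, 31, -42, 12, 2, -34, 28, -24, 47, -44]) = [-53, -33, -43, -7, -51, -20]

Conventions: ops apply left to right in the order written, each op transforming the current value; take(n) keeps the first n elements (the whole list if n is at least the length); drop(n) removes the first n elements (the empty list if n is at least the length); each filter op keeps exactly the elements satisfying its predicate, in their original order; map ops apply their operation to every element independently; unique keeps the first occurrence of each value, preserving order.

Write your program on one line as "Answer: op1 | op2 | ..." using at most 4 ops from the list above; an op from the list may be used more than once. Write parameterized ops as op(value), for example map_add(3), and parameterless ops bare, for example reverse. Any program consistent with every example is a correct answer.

map_add(-9) | reverse | unique | filter_lt(0)

Check, running the answer program on each example:
  [-33, 43, 42, 47, 33, 40] -> [-42, 34, 33, 38, 24, 31] -> [31, 24, 38, 33, 34, -42] -> [31, 24, 38, 33, 34, -42] -> [-42]
  [-43, -18, -27, 9, 20, 44] -> [-52, -27, -36, 0, 11, 35] -> [35, 11, 0, -36, -27, -52] -> [35, 11, 0, -36, -27, -52] -> [-36, -27, -52]
  [-48, -39, 24, 15, -48, 17, -14, -32, 28] -> [-57, -48, 15, 6, -57, 8, -23, -41, 19] -> [19, -41, -23, 8, -57, 6, 15, -48, -57] -> [19, -41, -23, 8, -57, 6, 15, -48] -> [-41, -23, -57, -48]
  [31, -13, 34, 46, 25, -7, 30] -> [22, -22, 25, 37, 16, -16, 21] -> [21, -16, 16, 37, 25, -22, 22] -> [21, -16, 16, 37, 25, -22, 22] -> [-16, -22]
  [-11, 31, -42, 12, 2, -34, 28, -24, 47, -44] -> [-20, 22, -51, 3, -7, -43, 19, -33, 38, -53] -> [-53, 38, -33, 19, -43, -7, 3, -51, 22, -20] -> [-53, 38, -33, 19, -43, -7, 3, -51, 22, -20] -> [-53, -33, -43, -7, -51, -20]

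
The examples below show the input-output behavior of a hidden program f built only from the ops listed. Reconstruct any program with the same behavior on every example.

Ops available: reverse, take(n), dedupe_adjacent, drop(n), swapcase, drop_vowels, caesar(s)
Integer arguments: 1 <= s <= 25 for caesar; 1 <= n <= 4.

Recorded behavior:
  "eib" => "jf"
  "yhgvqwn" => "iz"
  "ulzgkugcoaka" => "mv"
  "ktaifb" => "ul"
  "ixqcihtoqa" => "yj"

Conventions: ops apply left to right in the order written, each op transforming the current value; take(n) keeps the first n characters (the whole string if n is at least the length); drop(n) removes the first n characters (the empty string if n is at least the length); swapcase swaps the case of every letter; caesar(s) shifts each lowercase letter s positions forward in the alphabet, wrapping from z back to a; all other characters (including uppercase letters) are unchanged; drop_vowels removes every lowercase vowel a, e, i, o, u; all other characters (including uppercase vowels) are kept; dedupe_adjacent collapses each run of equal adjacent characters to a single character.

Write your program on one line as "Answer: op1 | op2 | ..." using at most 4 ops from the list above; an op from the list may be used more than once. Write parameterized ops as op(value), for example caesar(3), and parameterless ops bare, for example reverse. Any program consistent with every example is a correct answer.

take(2) | reverse | caesar(13) | caesar(14)

Check, running the answer program on each example:
  "eib" -> "ei" -> "ie" -> "vr" -> "jf"
  "yhgvqwn" -> "yh" -> "hy" -> "ul" -> "iz"
  "ulzgkugcoaka" -> "ul" -> "lu" -> "yh" -> "mv"
  "ktaifb" -> "kt" -> "tk" -> "gx" -> "ul"
  "ixqcihtoqa" -> "ix" -> "xi" -> "kv" -> "yj"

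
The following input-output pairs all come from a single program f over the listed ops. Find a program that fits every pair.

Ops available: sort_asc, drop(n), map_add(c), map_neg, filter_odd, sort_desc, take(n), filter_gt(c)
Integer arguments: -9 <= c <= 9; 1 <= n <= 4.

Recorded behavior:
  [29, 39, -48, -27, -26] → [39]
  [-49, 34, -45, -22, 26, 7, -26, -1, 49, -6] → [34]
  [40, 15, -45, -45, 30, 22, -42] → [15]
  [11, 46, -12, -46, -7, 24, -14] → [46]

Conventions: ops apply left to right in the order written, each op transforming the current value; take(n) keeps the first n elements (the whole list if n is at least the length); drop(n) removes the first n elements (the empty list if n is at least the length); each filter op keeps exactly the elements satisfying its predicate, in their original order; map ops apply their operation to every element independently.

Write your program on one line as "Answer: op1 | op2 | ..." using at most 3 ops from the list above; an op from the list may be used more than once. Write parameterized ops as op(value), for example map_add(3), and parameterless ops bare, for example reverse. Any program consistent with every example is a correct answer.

drop(1) | take(1)

Check, running the answer program on each example:
  [29, 39, -48, -27, -26] -> [39, -48, -27, -26] -> [39]
  [-49, 34, -45, -22, 26, 7, -26, -1, 49, -6] -> [34, -45, -22, 26, 7, -26, -1, 49, -6] -> [34]
  [40, 15, -45, -45, 30, 22, -42] -> [15, -45, -45, 30, 22, -42] -> [15]
  [11, 46, -12, -46, -7, 24, -14] -> [46, -12, -46, -7, 24, -14] -> [46]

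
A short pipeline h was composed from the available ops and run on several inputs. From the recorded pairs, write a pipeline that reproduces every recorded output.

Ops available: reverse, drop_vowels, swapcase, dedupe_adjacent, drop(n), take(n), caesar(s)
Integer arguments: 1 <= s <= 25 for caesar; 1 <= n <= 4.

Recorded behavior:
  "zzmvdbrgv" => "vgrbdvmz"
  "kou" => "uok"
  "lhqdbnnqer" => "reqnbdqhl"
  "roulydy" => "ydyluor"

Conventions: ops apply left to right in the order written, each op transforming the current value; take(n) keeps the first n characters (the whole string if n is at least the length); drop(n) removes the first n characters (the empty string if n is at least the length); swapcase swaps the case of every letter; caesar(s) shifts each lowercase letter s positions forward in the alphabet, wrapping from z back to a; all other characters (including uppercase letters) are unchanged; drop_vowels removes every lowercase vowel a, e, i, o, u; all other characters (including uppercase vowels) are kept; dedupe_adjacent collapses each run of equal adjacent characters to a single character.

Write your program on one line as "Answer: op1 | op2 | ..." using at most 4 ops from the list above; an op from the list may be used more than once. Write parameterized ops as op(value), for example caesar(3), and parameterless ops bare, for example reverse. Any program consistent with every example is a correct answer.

dedupe_adjacent | swapcase | reverse | swapcase

Check, running the answer program on each example:
  "zzmvdbrgv" -> "zmvdbrgv" -> "ZMVDBRGV" -> "VGRBDVMZ" -> "vgrbdvmz"
  "kou" -> "kou" -> "KOU" -> "UOK" -> "uok"
  "lhqdbnnqer" -> "lhqdbnqer" -> "LHQDBNQER" -> "REQNBDQHL" -> "reqnbdqhl"
  "roulydy" -> "roulydy" -> "ROULYDY" -> "YDYLUOR" -> "ydyluor"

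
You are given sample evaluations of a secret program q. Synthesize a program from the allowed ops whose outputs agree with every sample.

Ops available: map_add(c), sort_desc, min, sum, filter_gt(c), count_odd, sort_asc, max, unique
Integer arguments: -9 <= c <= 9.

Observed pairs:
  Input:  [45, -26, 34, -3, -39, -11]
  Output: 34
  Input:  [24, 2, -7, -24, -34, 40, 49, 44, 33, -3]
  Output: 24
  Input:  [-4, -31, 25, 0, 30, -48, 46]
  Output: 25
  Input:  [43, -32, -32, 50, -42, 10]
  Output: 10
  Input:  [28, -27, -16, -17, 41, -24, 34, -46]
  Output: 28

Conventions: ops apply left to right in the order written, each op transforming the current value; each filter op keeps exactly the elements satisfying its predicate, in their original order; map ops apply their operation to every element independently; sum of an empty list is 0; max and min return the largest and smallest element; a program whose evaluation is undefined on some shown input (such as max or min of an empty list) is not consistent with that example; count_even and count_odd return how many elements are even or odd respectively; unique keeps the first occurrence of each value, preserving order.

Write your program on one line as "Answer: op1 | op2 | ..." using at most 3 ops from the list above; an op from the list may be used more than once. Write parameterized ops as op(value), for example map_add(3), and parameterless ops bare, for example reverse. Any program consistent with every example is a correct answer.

sort_desc | filter_gt(2) | min

Check, running the answer program on each example:
  [45, -26, 34, -3, -39, -11] -> [45, 34, -3, -11, -26, -39] -> [45, 34] -> 34
  [24, 2, -7, -24, -34, 40, 49, 44, 33, -3] -> [49, 44, 40, 33, 24, 2, -3, -7, -24, -34] -> [49, 44, 40, 33, 24] -> 24
  [-4, -31, 25, 0, 30, -48, 46] -> [46, 30, 25, 0, -4, -31, -48] -> [46, 30, 25] -> 25
  [43, -32, -32, 50, -42, 10] -> [50, 43, 10, -32, -32, -42] -> [50, 43, 10] -> 10
  [28, -27, -16, -17, 41, -24, 34, -46] -> [41, 34, 28, -16, -17, -24, -27, -46] -> [41, 34, 28] -> 28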